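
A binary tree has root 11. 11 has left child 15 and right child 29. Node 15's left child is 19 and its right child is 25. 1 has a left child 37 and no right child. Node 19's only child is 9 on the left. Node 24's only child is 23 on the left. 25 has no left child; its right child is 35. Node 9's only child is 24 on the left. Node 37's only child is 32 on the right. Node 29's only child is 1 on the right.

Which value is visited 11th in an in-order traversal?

In-order visits the left subtree, then the node, then the right subtree.
At 11: go left to 15.
  At 15: go left to 19.
    At 19: go left to 9.
      At 9: go left to 24.
        At 24: go left to 23.
          23 is a leaf — visit 23.
        Visit 24.
        At 24: no right child.
      Visit 9.
      At 9: no right child.
    Visit 19.
    At 19: no right child.
  Visit 15.
  At 15: go right to 25.
    At 25: no left child.
    Visit 25.
    At 25: go right to 35.
      35 is a leaf — visit 35.
Visit 11.
At 11: go right to 29.
  At 29: no left child.
  Visit 29.
  At 29: go right to 1.
    At 1: go left to 37.
      At 37: no left child.
      Visit 37.
      At 37: go right to 32.
        32 is a leaf — visit 32.
    Visit 1.
    At 1: no right child.
Full in-order sequence: 23, 24, 9, 19, 15, 25, 35, 11, 29, 37, 32, 1.

32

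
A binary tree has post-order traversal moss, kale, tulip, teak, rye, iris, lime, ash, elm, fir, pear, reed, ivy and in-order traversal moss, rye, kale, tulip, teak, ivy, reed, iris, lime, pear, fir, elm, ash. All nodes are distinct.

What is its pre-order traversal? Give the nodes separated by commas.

ivy, rye, moss, teak, tulip, kale, reed, pear, lime, iris, fir, elm, ash

The last element of post-order is the root; it splits in-order into left and right subtrees.
Root ivy: left subtree has 5 nodes {moss, rye, kale, tulip, teak}, right has 7 {reed, iris, lime, pear, fir, elm, ash}.
  Root rye: left subtree has 1 node {moss}, right has 3 {kale, tulip, teak}.
    Root teak: left subtree has 2 nodes {kale, tulip}, right has 0 { }.
      Root tulip: left subtree has 1 node {kale}, right has 0 { }.
  Root reed: left subtree has 0 nodes { }, right has 6 {iris, lime, pear, fir, elm, ash}.
    Root pear: left subtree has 2 nodes {iris, lime}, right has 3 {fir, elm, ash}.
      Root lime: left subtree has 1 node {iris}, right has 0 { }.
      Root fir: left subtree has 0 nodes { }, right has 2 {elm, ash}.
        Root elm: left subtree has 0 nodes { }, right has 1 {ash}.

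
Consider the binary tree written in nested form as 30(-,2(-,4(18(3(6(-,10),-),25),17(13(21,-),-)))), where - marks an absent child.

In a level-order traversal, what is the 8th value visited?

13

Level-order visits nodes level by level from the root, left to right within each level.
Level 0: 30
Level 1: 2
Level 2: 4
Level 3: 18, 17
Level 4: 3, 25, 13
Level 5: 6, 21
Level 6: 10
Full level-order sequence: 30, 2, 4, 18, 17, 3, 25, 13, 6, 21, 10.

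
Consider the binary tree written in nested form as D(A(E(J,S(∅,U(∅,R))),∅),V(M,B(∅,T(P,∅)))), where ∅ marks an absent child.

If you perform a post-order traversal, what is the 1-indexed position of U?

3

Post-order visits the left subtree, then the right subtree, then the node.
At D: go left to A.
  At A: go left to E.
    At E: go left to J.
      J is a leaf — visit J.
    At E: go right to S.
      At S: no left child.
      At S: go right to U.
        At U: no left child.
        At U: go right to R.
          R is a leaf — visit R.
        Visit U.
      Visit S.
    Visit E.
  At A: no right child.
  Visit A.
At D: go right to V.
  At V: go left to M.
    M is a leaf — visit M.
  At V: go right to B.
    At B: no left child.
    At B: go right to T.
      At T: go left to P.
        P is a leaf — visit P.
      At T: no right child.
      Visit T.
    Visit B.
  Visit V.
Visit D.
Full post-order sequence: J, R, U, S, E, A, M, P, T, B, V, D.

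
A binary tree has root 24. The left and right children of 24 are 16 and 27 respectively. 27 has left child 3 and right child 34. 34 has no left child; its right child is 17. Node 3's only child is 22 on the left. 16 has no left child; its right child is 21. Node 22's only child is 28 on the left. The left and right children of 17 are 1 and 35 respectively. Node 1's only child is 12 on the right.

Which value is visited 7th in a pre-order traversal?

28

Pre-order visits the node, then its left subtree, then its right subtree.
Visit 24.
At 24: go left to 16.
  Visit 16.
  At 16: no left child.
  At 16: go right to 21.
    21 is a leaf — visit 21.
At 24: go right to 27.
  Visit 27.
  At 27: go left to 3.
    Visit 3.
    At 3: go left to 22.
      Visit 22.
      At 22: go left to 28.
        28 is a leaf — visit 28.
      At 22: no right child.
    At 3: no right child.
  At 27: go right to 34.
    Visit 34.
    At 34: no left child.
    At 34: go right to 17.
      Visit 17.
      At 17: go left to 1.
        Visit 1.
        At 1: no left child.
        At 1: go right to 12.
          12 is a leaf — visit 12.
      At 17: go right to 35.
        35 is a leaf — visit 35.
Full pre-order sequence: 24, 16, 21, 27, 3, 22, 28, 34, 17, 1, 12, 35.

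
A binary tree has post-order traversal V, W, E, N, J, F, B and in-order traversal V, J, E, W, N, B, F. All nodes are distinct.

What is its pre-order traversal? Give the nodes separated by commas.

The last element of post-order is the root; it splits in-order into left and right subtrees.
Root B: left subtree has 5 nodes {V, J, E, W, N}, right has 1 {F}.
  Root J: left subtree has 1 node {V}, right has 3 {E, W, N}.
    Root N: left subtree has 2 nodes {E, W}, right has 0 { }.
      Root E: left subtree has 0 nodes { }, right has 1 {W}.

B, J, V, N, E, W, F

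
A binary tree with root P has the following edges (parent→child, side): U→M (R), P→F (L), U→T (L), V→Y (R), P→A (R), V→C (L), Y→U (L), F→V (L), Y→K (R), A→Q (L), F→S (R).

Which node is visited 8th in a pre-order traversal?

M

Pre-order visits the node, then its left subtree, then its right subtree.
Visit P.
At P: go left to F.
  Visit F.
  At F: go left to V.
    Visit V.
    At V: go left to C.
      C is a leaf — visit C.
    At V: go right to Y.
      Visit Y.
      At Y: go left to U.
        Visit U.
        At U: go left to T.
          T is a leaf — visit T.
        At U: go right to M.
          M is a leaf — visit M.
      At Y: go right to K.
        K is a leaf — visit K.
  At F: go right to S.
    S is a leaf — visit S.
At P: go right to A.
  Visit A.
  At A: go left to Q.
    Q is a leaf — visit Q.
  At A: no right child.
Full pre-order sequence: P, F, V, C, Y, U, T, M, K, S, A, Q.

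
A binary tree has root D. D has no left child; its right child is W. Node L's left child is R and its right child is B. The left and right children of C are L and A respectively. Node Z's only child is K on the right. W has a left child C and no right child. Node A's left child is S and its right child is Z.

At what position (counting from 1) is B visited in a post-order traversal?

Post-order visits the left subtree, then the right subtree, then the node.
At D: no left child.
At D: go right to W.
  At W: go left to C.
    At C: go left to L.
      At L: go left to R.
        R is a leaf — visit R.
      At L: go right to B.
        B is a leaf — visit B.
      Visit L.
    At C: go right to A.
      At A: go left to S.
        S is a leaf — visit S.
      At A: go right to Z.
        At Z: no left child.
        At Z: go right to K.
          K is a leaf — visit K.
        Visit Z.
      Visit A.
    Visit C.
  At W: no right child.
  Visit W.
Visit D.
Full post-order sequence: R, B, L, S, K, Z, A, C, W, D.

2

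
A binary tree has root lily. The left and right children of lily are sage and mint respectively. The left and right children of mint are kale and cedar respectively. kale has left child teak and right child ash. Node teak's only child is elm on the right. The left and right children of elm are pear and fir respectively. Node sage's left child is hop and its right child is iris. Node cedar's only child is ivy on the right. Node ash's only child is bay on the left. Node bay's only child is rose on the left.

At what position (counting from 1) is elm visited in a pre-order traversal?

Pre-order visits the node, then its left subtree, then its right subtree.
Visit lily.
At lily: go left to sage.
  Visit sage.
  At sage: go left to hop.
    hop is a leaf — visit hop.
  At sage: go right to iris.
    iris is a leaf — visit iris.
At lily: go right to mint.
  Visit mint.
  At mint: go left to kale.
    Visit kale.
    At kale: go left to teak.
      Visit teak.
      At teak: no left child.
      At teak: go right to elm.
        Visit elm.
        At elm: go left to pear.
          pear is a leaf — visit pear.
        At elm: go right to fir.
          fir is a leaf — visit fir.
    At kale: go right to ash.
      Visit ash.
      At ash: go left to bay.
        Visit bay.
        At bay: go left to rose.
          rose is a leaf — visit rose.
        At bay: no right child.
      At ash: no right child.
  At mint: go right to cedar.
    Visit cedar.
    At cedar: no left child.
    At cedar: go right to ivy.
      ivy is a leaf — visit ivy.
Full pre-order sequence: lily, sage, hop, iris, mint, kale, teak, elm, pear, fir, ash, bay, rose, cedar, ivy.

8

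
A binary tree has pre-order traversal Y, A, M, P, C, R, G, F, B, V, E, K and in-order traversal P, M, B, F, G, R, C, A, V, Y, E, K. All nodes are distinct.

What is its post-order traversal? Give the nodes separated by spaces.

P B F G R C M V A K E Y

The first element of pre-order is the root; it splits in-order into left and right subtrees.
Root Y: left subtree has 9 nodes {P, M, B, F, G, R, C, A, V}, right has 2 {E, K}.
  Root A: left subtree has 7 nodes {P, M, B, F, G, R, C}, right has 1 {V}.
    Root M: left subtree has 1 node {P}, right has 5 {B, F, G, R, C}.
      Root C: left subtree has 4 nodes {B, F, G, R}, right has 0 { }.
        Root R: left subtree has 3 nodes {B, F, G}, right has 0 { }.
          Root G: left subtree has 2 nodes {B, F}, right has 0 { }.
            Root F: left subtree has 1 node {B}, right has 0 { }.
  Root E: left subtree has 0 nodes { }, right has 1 {K}.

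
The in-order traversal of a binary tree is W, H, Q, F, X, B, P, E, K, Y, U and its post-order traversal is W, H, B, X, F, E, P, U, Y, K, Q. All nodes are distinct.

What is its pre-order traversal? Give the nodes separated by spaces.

The last element of post-order is the root; it splits in-order into left and right subtrees.
Root Q: left subtree has 2 nodes {W, H}, right has 8 {F, X, B, P, E, K, Y, U}.
  Root H: left subtree has 1 node {W}, right has 0 { }.
  Root K: left subtree has 5 nodes {F, X, B, P, E}, right has 2 {Y, U}.
    Root P: left subtree has 3 nodes {F, X, B}, right has 1 {E}.
      Root F: left subtree has 0 nodes { }, right has 2 {X, B}.
        Root X: left subtree has 0 nodes { }, right has 1 {B}.
    Root Y: left subtree has 0 nodes { }, right has 1 {U}.

Q H W K P F X B E Y U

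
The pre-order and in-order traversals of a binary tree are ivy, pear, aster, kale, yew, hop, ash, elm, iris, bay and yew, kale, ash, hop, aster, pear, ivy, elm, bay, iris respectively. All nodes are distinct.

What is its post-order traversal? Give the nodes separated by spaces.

The first element of pre-order is the root; it splits in-order into left and right subtrees.
Root ivy: left subtree has 6 nodes {yew, kale, ash, hop, aster, pear}, right has 3 {elm, bay, iris}.
  Root pear: left subtree has 5 nodes {yew, kale, ash, hop, aster}, right has 0 { }.
    Root aster: left subtree has 4 nodes {yew, kale, ash, hop}, right has 0 { }.
      Root kale: left subtree has 1 node {yew}, right has 2 {ash, hop}.
        Root hop: left subtree has 1 node {ash}, right has 0 { }.
  Root elm: left subtree has 0 nodes { }, right has 2 {bay, iris}.
    Root iris: left subtree has 1 node {bay}, right has 0 { }.

yew ash hop kale aster pear bay iris elm ivy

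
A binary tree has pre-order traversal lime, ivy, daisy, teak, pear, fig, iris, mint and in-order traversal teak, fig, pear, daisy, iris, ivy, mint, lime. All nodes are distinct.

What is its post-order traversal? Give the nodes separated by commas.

fig, pear, teak, iris, daisy, mint, ivy, lime

The first element of pre-order is the root; it splits in-order into left and right subtrees.
Root lime: left subtree has 7 nodes {teak, fig, pear, daisy, iris, ivy, mint}, right has 0 { }.
  Root ivy: left subtree has 5 nodes {teak, fig, pear, daisy, iris}, right has 1 {mint}.
    Root daisy: left subtree has 3 nodes {teak, fig, pear}, right has 1 {iris}.
      Root teak: left subtree has 0 nodes { }, right has 2 {fig, pear}.
        Root pear: left subtree has 1 node {fig}, right has 0 { }.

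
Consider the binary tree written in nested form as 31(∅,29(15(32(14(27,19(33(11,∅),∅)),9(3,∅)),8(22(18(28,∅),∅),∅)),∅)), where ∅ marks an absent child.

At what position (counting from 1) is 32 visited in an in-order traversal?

In-order visits the left subtree, then the node, then the right subtree.
At 31: no left child.
Visit 31.
At 31: go right to 29.
  At 29: go left to 15.
    At 15: go left to 32.
      At 32: go left to 14.
        At 14: go left to 27.
          27 is a leaf — visit 27.
        Visit 14.
        At 14: go right to 19.
          At 19: go left to 33.
            At 33: go left to 11.
              11 is a leaf — visit 11.
            Visit 33.
            At 33: no right child.
          Visit 19.
          At 19: no right child.
      Visit 32.
      At 32: go right to 9.
        At 9: go left to 3.
          3 is a leaf — visit 3.
        Visit 9.
        At 9: no right child.
    Visit 15.
    At 15: go right to 8.
      At 8: go left to 22.
        At 22: go left to 18.
          At 18: go left to 28.
            28 is a leaf — visit 28.
          Visit 18.
          At 18: no right child.
        Visit 22.
        At 22: no right child.
      Visit 8.
      At 8: no right child.
  Visit 29.
  At 29: no right child.
Full in-order sequence: 31, 27, 14, 11, 33, 19, 32, 3, 9, 15, 28, 18, 22, 8, 29.

7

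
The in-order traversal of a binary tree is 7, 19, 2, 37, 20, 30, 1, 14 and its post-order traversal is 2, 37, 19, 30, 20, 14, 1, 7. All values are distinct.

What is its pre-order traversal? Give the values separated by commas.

7, 1, 20, 19, 37, 2, 30, 14

The last element of post-order is the root; it splits in-order into left and right subtrees.
Root 7: left subtree has 0 nodes { }, right has 7 {19, 2, 37, 20, 30, 1, 14}.
  Root 1: left subtree has 5 nodes {19, 2, 37, 20, 30}, right has 1 {14}.
    Root 20: left subtree has 3 nodes {19, 2, 37}, right has 1 {30}.
      Root 19: left subtree has 0 nodes { }, right has 2 {2, 37}.
        Root 37: left subtree has 1 node {2}, right has 0 { }.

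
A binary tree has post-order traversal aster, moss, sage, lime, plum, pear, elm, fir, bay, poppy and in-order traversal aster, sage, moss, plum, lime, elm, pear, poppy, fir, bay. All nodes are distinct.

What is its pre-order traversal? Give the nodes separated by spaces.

The last element of post-order is the root; it splits in-order into left and right subtrees.
Root poppy: left subtree has 7 nodes {aster, sage, moss, plum, lime, elm, pear}, right has 2 {fir, bay}.
  Root elm: left subtree has 5 nodes {aster, sage, moss, plum, lime}, right has 1 {pear}.
    Root plum: left subtree has 3 nodes {aster, sage, moss}, right has 1 {lime}.
      Root sage: left subtree has 1 node {aster}, right has 1 {moss}.
  Root bay: left subtree has 1 node {fir}, right has 0 { }.

poppy elm plum sage aster moss lime pear bay fir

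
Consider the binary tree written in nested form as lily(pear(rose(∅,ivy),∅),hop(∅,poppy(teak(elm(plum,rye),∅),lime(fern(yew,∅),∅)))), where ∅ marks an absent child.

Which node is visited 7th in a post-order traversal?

Post-order visits the left subtree, then the right subtree, then the node.
At lily: go left to pear.
  At pear: go left to rose.
    At rose: no left child.
    At rose: go right to ivy.
      ivy is a leaf — visit ivy.
    Visit rose.
  At pear: no right child.
  Visit pear.
At lily: go right to hop.
  At hop: no left child.
  At hop: go right to poppy.
    At poppy: go left to teak.
      At teak: go left to elm.
        At elm: go left to plum.
          plum is a leaf — visit plum.
        At elm: go right to rye.
          rye is a leaf — visit rye.
        Visit elm.
      At teak: no right child.
      Visit teak.
    At poppy: go right to lime.
      At lime: go left to fern.
        At fern: go left to yew.
          yew is a leaf — visit yew.
        At fern: no right child.
        Visit fern.
      At lime: no right child.
      Visit lime.
    Visit poppy.
  Visit hop.
Visit lily.
Full post-order sequence: ivy, rose, pear, plum, rye, elm, teak, yew, fern, lime, poppy, hop, lily.

teak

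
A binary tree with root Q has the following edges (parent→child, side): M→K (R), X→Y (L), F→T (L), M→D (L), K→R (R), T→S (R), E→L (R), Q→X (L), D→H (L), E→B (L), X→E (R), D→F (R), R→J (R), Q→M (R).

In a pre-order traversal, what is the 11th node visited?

T

Pre-order visits the node, then its left subtree, then its right subtree.
Visit Q.
At Q: go left to X.
  Visit X.
  At X: go left to Y.
    Y is a leaf — visit Y.
  At X: go right to E.
    Visit E.
    At E: go left to B.
      B is a leaf — visit B.
    At E: go right to L.
      L is a leaf — visit L.
At Q: go right to M.
  Visit M.
  At M: go left to D.
    Visit D.
    At D: go left to H.
      H is a leaf — visit H.
    At D: go right to F.
      Visit F.
      At F: go left to T.
        Visit T.
        At T: no left child.
        At T: go right to S.
          S is a leaf — visit S.
      At F: no right child.
  At M: go right to K.
    Visit K.
    At K: no left child.
    At K: go right to R.
      Visit R.
      At R: no left child.
      At R: go right to J.
        J is a leaf — visit J.
Full pre-order sequence: Q, X, Y, E, B, L, M, D, H, F, T, S, K, R, J.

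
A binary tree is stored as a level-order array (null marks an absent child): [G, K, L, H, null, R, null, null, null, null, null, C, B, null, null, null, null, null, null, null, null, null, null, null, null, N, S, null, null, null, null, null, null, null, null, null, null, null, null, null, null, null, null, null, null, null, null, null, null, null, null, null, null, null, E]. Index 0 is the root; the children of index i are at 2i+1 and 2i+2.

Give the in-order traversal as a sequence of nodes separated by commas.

H, K, G, C, R, N, B, S, E, L

In-order visits the left subtree, then the node, then the right subtree.
At G: go left to K.
  At K: go left to H.
    H is a leaf — visit H.
  Visit K.
  At K: no right child.
Visit G.
At G: go right to L.
  At L: go left to R.
    At R: go left to C.
      C is a leaf — visit C.
    Visit R.
    At R: go right to B.
      At B: go left to N.
        N is a leaf — visit N.
      Visit B.
      At B: go right to S.
        At S: no left child.
        Visit S.
        At S: go right to E.
          E is a leaf — visit E.
  Visit L.
  At L: no right child.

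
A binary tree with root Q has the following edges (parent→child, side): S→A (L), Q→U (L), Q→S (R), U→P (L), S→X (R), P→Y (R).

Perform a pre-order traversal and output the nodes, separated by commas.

Q, U, P, Y, S, A, X

Pre-order visits the node, then its left subtree, then its right subtree.
Visit Q.
At Q: go left to U.
  Visit U.
  At U: go left to P.
    Visit P.
    At P: no left child.
    At P: go right to Y.
      Y is a leaf — visit Y.
  At U: no right child.
At Q: go right to S.
  Visit S.
  At S: go left to A.
    A is a leaf — visit A.
  At S: go right to X.
    X is a leaf — visit X.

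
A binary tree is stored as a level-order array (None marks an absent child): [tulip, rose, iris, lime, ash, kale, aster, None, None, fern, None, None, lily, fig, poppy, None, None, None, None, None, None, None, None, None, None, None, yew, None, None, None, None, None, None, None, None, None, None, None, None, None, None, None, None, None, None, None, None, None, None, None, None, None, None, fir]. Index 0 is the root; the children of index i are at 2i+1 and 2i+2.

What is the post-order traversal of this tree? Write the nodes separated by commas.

Post-order visits the left subtree, then the right subtree, then the node.
At tulip: go left to rose.
  At rose: go left to lime.
    lime is a leaf — visit lime.
  At rose: go right to ash.
    At ash: go left to fern.
      fern is a leaf — visit fern.
    At ash: no right child.
    Visit ash.
  Visit rose.
At tulip: go right to iris.
  At iris: go left to kale.
    At kale: no left child.
    At kale: go right to lily.
      At lily: no left child.
      At lily: go right to yew.
        At yew: go left to fir.
          fir is a leaf — visit fir.
        At yew: no right child.
        Visit yew.
      Visit lily.
    Visit kale.
  At iris: go right to aster.
    At aster: go left to fig.
      fig is a leaf — visit fig.
    At aster: go right to poppy.
      poppy is a leaf — visit poppy.
    Visit aster.
  Visit iris.
Visit tulip.

lime, fern, ash, rose, fir, yew, lily, kale, fig, poppy, aster, iris, tulip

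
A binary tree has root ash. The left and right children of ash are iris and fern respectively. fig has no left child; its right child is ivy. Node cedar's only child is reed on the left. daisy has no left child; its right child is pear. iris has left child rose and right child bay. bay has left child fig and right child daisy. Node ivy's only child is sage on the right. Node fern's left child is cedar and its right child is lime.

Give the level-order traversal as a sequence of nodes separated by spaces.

ash iris fern rose bay cedar lime fig daisy reed ivy pear sage

Level-order visits nodes level by level from the root, left to right within each level.
Level 0: ash
Level 1: iris, fern
Level 2: rose, bay, cedar, lime
Level 3: fig, daisy, reed
Level 4: ivy, pear
Level 5: sage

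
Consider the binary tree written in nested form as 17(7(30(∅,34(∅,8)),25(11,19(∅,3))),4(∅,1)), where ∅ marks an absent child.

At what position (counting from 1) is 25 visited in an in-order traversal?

6

In-order visits the left subtree, then the node, then the right subtree.
At 17: go left to 7.
  At 7: go left to 30.
    At 30: no left child.
    Visit 30.
    At 30: go right to 34.
      At 34: no left child.
      Visit 34.
      At 34: go right to 8.
        8 is a leaf — visit 8.
  Visit 7.
  At 7: go right to 25.
    At 25: go left to 11.
      11 is a leaf — visit 11.
    Visit 25.
    At 25: go right to 19.
      At 19: no left child.
      Visit 19.
      At 19: go right to 3.
        3 is a leaf — visit 3.
Visit 17.
At 17: go right to 4.
  At 4: no left child.
  Visit 4.
  At 4: go right to 1.
    1 is a leaf — visit 1.
Full in-order sequence: 30, 34, 8, 7, 11, 25, 19, 3, 17, 4, 1.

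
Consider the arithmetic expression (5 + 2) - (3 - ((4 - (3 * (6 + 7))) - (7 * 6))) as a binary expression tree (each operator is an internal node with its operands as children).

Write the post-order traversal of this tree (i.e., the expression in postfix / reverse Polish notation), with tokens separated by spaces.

5 2 + 3 4 3 6 7 + * - 7 6 * - - -

Post-order on an expression tree gives postfix notation: for each operator, emit left operand, right operand, then the operator.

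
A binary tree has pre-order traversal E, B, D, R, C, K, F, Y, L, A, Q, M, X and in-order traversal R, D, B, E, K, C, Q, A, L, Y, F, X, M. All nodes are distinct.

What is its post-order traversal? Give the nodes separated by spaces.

The first element of pre-order is the root; it splits in-order into left and right subtrees.
Root E: left subtree has 3 nodes {R, D, B}, right has 9 {K, C, Q, A, L, Y, F, X, M}.
  Root B: left subtree has 2 nodes {R, D}, right has 0 { }.
    Root D: left subtree has 1 node {R}, right has 0 { }.
  Root C: left subtree has 1 node {K}, right has 7 {Q, A, L, Y, F, X, M}.
    Root F: left subtree has 4 nodes {Q, A, L, Y}, right has 2 {X, M}.
      Root Y: left subtree has 3 nodes {Q, A, L}, right has 0 { }.
        Root L: left subtree has 2 nodes {Q, A}, right has 0 { }.
          Root A: left subtree has 1 node {Q}, right has 0 { }.
      Root M: left subtree has 1 node {X}, right has 0 { }.

R D B K Q A L Y X M F C E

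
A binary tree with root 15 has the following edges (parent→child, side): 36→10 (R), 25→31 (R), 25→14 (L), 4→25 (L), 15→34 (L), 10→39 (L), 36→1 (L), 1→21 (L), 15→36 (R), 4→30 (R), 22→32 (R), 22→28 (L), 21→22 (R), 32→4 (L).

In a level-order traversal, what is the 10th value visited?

32

Level-order visits nodes level by level from the root, left to right within each level.
Level 0: 15
Level 1: 34, 36
Level 2: 1, 10
Level 3: 21, 39
Level 4: 22
Level 5: 28, 32
Level 6: 4
Level 7: 25, 30
Level 8: 14, 31
Full level-order sequence: 15, 34, 36, 1, 10, 21, 39, 22, 28, 32, 4, 25, 30, 14, 31.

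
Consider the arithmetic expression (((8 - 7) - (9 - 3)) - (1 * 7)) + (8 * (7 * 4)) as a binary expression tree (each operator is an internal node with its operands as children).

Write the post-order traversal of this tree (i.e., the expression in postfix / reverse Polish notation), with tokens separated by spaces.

8 7 - 9 3 - - 1 7 * - 8 7 4 * * +

Post-order on an expression tree gives postfix notation: for each operator, emit left operand, right operand, then the operator.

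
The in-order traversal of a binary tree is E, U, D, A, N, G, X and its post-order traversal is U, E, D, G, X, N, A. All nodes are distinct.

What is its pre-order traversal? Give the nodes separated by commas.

A, D, E, U, N, X, G

The last element of post-order is the root; it splits in-order into left and right subtrees.
Root A: left subtree has 3 nodes {E, U, D}, right has 3 {N, G, X}.
  Root D: left subtree has 2 nodes {E, U}, right has 0 { }.
    Root E: left subtree has 0 nodes { }, right has 1 {U}.
  Root N: left subtree has 0 nodes { }, right has 2 {G, X}.
    Root X: left subtree has 1 node {G}, right has 0 { }.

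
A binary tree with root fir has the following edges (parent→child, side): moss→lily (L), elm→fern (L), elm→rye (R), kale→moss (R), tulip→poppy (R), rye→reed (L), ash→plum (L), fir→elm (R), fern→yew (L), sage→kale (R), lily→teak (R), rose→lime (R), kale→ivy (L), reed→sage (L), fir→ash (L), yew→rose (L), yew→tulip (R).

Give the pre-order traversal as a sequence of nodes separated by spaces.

Pre-order visits the node, then its left subtree, then its right subtree.
Visit fir.
At fir: go left to ash.
  Visit ash.
  At ash: go left to plum.
    plum is a leaf — visit plum.
  At ash: no right child.
At fir: go right to elm.
  Visit elm.
  At elm: go left to fern.
    Visit fern.
    At fern: go left to yew.
      Visit yew.
      At yew: go left to rose.
        Visit rose.
        At rose: no left child.
        At rose: go right to lime.
          lime is a leaf — visit lime.
      At yew: go right to tulip.
        Visit tulip.
        At tulip: no left child.
        At tulip: go right to poppy.
          poppy is a leaf — visit poppy.
    At fern: no right child.
  At elm: go right to rye.
    Visit rye.
    At rye: go left to reed.
      Visit reed.
      At reed: go left to sage.
        Visit sage.
        At sage: no left child.
        At sage: go right to kale.
          Visit kale.
          At kale: go left to ivy.
            ivy is a leaf — visit ivy.
          At kale: go right to moss.
            Visit moss.
            At moss: go left to lily.
              Visit lily.
              At lily: no left child.
              At lily: go right to teak.
                teak is a leaf — visit teak.
            At moss: no right child.
      At reed: no right child.
    At rye: no right child.

fir ash plum elm fern yew rose lime tulip poppy rye reed sage kale ivy moss lily teak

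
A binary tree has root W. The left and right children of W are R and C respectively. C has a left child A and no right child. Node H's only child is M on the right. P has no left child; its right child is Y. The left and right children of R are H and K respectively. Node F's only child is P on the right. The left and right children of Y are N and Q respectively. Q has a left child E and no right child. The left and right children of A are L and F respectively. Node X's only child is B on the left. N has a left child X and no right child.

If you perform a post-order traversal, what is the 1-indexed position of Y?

11

Post-order visits the left subtree, then the right subtree, then the node.
At W: go left to R.
  At R: go left to H.
    At H: no left child.
    At H: go right to M.
      M is a leaf — visit M.
    Visit H.
  At R: go right to K.
    K is a leaf — visit K.
  Visit R.
At W: go right to C.
  At C: go left to A.
    At A: go left to L.
      L is a leaf — visit L.
    At A: go right to F.
      At F: no left child.
      At F: go right to P.
        At P: no left child.
        At P: go right to Y.
          At Y: go left to N.
            At N: go left to X.
              At X: go left to B.
                B is a leaf — visit B.
              At X: no right child.
              Visit X.
            At N: no right child.
            Visit N.
          At Y: go right to Q.
            At Q: go left to E.
              E is a leaf — visit E.
            At Q: no right child.
            Visit Q.
          Visit Y.
        Visit P.
      Visit F.
    Visit A.
  At C: no right child.
  Visit C.
Visit W.
Full post-order sequence: M, H, K, R, L, B, X, N, E, Q, Y, P, F, A, C, W.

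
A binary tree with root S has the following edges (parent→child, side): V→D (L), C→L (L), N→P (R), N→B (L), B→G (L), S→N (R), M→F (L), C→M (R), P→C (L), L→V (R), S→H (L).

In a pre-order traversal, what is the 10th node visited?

D

Pre-order visits the node, then its left subtree, then its right subtree.
Visit S.
At S: go left to H.
  H is a leaf — visit H.
At S: go right to N.
  Visit N.
  At N: go left to B.
    Visit B.
    At B: go left to G.
      G is a leaf — visit G.
    At B: no right child.
  At N: go right to P.
    Visit P.
    At P: go left to C.
      Visit C.
      At C: go left to L.
        Visit L.
        At L: no left child.
        At L: go right to V.
          Visit V.
          At V: go left to D.
            D is a leaf — visit D.
          At V: no right child.
      At C: go right to M.
        Visit M.
        At M: go left to F.
          F is a leaf — visit F.
        At M: no right child.
    At P: no right child.
Full pre-order sequence: S, H, N, B, G, P, C, L, V, D, M, F.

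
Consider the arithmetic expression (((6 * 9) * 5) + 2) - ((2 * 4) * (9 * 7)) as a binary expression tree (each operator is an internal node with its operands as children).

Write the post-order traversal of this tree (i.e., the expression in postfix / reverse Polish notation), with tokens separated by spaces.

Post-order on an expression tree gives postfix notation: for each operator, emit left operand, right operand, then the operator.

6 9 * 5 * 2 + 2 4 * 9 7 * * -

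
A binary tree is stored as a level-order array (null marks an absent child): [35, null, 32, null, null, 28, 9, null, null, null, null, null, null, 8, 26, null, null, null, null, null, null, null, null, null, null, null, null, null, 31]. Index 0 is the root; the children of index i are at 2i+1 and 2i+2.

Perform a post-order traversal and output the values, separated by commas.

Post-order visits the left subtree, then the right subtree, then the node.
At 35: no left child.
At 35: go right to 32.
  At 32: go left to 28.
    28 is a leaf — visit 28.
  At 32: go right to 9.
    At 9: go left to 8.
      At 8: no left child.
      At 8: go right to 31.
        31 is a leaf — visit 31.
      Visit 8.
    At 9: go right to 26.
      26 is a leaf — visit 26.
    Visit 9.
  Visit 32.
Visit 35.

28, 31, 8, 26, 9, 32, 35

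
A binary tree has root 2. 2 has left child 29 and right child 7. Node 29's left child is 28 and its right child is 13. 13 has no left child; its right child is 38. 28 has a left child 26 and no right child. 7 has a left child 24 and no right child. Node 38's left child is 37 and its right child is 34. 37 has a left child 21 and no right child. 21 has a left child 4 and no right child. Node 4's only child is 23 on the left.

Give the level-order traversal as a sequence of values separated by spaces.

Level-order visits nodes level by level from the root, left to right within each level.
Level 0: 2
Level 1: 29, 7
Level 2: 28, 13, 24
Level 3: 26, 38
Level 4: 37, 34
Level 5: 21
Level 6: 4
Level 7: 23

2 29 7 28 13 24 26 38 37 34 21 4 23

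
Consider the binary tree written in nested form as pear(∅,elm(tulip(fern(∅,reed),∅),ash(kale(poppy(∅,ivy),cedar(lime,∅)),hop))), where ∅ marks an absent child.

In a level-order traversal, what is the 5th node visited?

Level-order visits nodes level by level from the root, left to right within each level.
Level 0: pear
Level 1: elm
Level 2: tulip, ash
Level 3: fern, kale, hop
Level 4: reed, poppy, cedar
Level 5: ivy, lime
Full level-order sequence: pear, elm, tulip, ash, fern, kale, hop, reed, poppy, cedar, ivy, lime.

fern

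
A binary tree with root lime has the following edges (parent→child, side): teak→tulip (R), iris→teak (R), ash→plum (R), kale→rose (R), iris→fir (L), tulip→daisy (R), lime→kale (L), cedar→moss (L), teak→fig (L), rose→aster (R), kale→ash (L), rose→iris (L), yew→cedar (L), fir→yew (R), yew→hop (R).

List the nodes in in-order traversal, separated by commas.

ash, plum, kale, fir, moss, cedar, yew, hop, iris, fig, teak, tulip, daisy, rose, aster, lime

In-order visits the left subtree, then the node, then the right subtree.
At lime: go left to kale.
  At kale: go left to ash.
    At ash: no left child.
    Visit ash.
    At ash: go right to plum.
      plum is a leaf — visit plum.
  Visit kale.
  At kale: go right to rose.
    At rose: go left to iris.
      At iris: go left to fir.
        At fir: no left child.
        Visit fir.
        At fir: go right to yew.
          At yew: go left to cedar.
            At cedar: go left to moss.
              moss is a leaf — visit moss.
            Visit cedar.
            At cedar: no right child.
          Visit yew.
          At yew: go right to hop.
            hop is a leaf — visit hop.
      Visit iris.
      At iris: go right to teak.
        At teak: go left to fig.
          fig is a leaf — visit fig.
        Visit teak.
        At teak: go right to tulip.
          At tulip: no left child.
          Visit tulip.
          At tulip: go right to daisy.
            daisy is a leaf — visit daisy.
    Visit rose.
    At rose: go right to aster.
      aster is a leaf — visit aster.
Visit lime.
At lime: no right child.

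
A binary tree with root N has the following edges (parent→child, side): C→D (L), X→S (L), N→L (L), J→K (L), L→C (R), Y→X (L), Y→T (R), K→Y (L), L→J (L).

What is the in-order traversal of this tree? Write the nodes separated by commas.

S, X, Y, T, K, J, L, D, C, N

In-order visits the left subtree, then the node, then the right subtree.
At N: go left to L.
  At L: go left to J.
    At J: go left to K.
      At K: go left to Y.
        At Y: go left to X.
          At X: go left to S.
            S is a leaf — visit S.
          Visit X.
          At X: no right child.
        Visit Y.
        At Y: go right to T.
          T is a leaf — visit T.
      Visit K.
      At K: no right child.
    Visit J.
    At J: no right child.
  Visit L.
  At L: go right to C.
    At C: go left to D.
      D is a leaf — visit D.
    Visit C.
    At C: no right child.
Visit N.
At N: no right child.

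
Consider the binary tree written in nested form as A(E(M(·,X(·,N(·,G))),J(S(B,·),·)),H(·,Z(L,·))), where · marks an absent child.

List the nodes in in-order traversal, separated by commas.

In-order visits the left subtree, then the node, then the right subtree.
At A: go left to E.
  At E: go left to M.
    At M: no left child.
    Visit M.
    At M: go right to X.
      At X: no left child.
      Visit X.
      At X: go right to N.
        At N: no left child.
        Visit N.
        At N: go right to G.
          G is a leaf — visit G.
  Visit E.
  At E: go right to J.
    At J: go left to S.
      At S: go left to B.
        B is a leaf — visit B.
      Visit S.
      At S: no right child.
    Visit J.
    At J: no right child.
Visit A.
At A: go right to H.
  At H: no left child.
  Visit H.
  At H: go right to Z.
    At Z: go left to L.
      L is a leaf — visit L.
    Visit Z.
    At Z: no right child.

M, X, N, G, E, B, S, J, A, H, L, Z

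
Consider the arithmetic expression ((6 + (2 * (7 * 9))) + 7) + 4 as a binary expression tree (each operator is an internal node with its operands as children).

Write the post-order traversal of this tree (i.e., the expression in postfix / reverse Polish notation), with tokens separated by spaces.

Post-order on an expression tree gives postfix notation: for each operator, emit left operand, right operand, then the operator.

6 2 7 9 * * + 7 + 4 +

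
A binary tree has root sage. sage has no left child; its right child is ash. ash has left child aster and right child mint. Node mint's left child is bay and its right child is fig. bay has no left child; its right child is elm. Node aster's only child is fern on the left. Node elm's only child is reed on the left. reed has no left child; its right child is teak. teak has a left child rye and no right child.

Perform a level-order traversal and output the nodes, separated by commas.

Level-order visits nodes level by level from the root, left to right within each level.
Level 0: sage
Level 1: ash
Level 2: aster, mint
Level 3: fern, bay, fig
Level 4: elm
Level 5: reed
Level 6: teak
Level 7: rye

sage, ash, aster, mint, fern, bay, fig, elm, reed, teak, rye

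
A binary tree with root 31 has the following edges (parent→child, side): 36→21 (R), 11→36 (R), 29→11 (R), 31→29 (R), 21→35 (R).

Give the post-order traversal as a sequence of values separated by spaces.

35 21 36 11 29 31

Post-order visits the left subtree, then the right subtree, then the node.
At 31: no left child.
At 31: go right to 29.
  At 29: no left child.
  At 29: go right to 11.
    At 11: no left child.
    At 11: go right to 36.
      At 36: no left child.
      At 36: go right to 21.
        At 21: no left child.
        At 21: go right to 35.
          35 is a leaf — visit 35.
        Visit 21.
      Visit 36.
    Visit 11.
  Visit 29.
Visit 31.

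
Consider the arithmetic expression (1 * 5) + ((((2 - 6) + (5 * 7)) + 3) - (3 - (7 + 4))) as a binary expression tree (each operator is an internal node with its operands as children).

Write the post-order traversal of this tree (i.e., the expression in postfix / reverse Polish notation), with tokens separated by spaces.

1 5 * 2 6 - 5 7 * + 3 + 3 7 4 + - - +

Post-order on an expression tree gives postfix notation: for each operator, emit left operand, right operand, then the operator.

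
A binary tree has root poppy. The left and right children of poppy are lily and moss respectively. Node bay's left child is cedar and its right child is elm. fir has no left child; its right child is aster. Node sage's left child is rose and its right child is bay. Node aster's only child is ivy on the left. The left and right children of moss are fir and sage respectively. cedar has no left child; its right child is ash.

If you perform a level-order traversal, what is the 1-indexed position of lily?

2

Level-order visits nodes level by level from the root, left to right within each level.
Level 0: poppy
Level 1: lily, moss
Level 2: fir, sage
Level 3: aster, rose, bay
Level 4: ivy, cedar, elm
Level 5: ash
Full level-order sequence: poppy, lily, moss, fir, sage, aster, rose, bay, ivy, cedar, elm, ash.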